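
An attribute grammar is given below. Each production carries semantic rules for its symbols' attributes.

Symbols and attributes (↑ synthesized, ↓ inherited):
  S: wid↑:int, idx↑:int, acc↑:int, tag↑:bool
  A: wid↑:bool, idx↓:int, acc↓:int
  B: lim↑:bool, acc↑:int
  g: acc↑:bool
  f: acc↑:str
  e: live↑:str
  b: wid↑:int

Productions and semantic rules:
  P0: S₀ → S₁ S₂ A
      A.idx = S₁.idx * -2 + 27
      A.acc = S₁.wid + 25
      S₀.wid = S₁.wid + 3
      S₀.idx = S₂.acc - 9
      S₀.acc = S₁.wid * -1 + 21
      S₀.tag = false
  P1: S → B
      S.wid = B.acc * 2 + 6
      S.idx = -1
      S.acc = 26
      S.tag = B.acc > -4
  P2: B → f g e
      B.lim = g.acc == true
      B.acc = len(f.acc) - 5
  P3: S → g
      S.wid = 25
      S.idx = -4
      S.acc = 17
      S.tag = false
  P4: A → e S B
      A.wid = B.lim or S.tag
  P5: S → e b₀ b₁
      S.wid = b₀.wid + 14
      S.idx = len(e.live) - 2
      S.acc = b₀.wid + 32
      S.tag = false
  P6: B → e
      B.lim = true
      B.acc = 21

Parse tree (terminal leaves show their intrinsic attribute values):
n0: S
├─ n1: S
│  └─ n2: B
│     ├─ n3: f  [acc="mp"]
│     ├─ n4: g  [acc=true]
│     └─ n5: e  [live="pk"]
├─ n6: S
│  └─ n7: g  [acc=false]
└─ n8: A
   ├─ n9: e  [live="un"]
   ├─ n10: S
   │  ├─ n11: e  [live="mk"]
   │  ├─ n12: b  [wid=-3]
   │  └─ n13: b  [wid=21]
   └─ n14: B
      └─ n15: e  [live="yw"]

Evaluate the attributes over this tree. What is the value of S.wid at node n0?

1. n3.acc = "mp"  [terminal]
2. n4.acc = true  [terminal]
3. n5.live = "pk"  [terminal]
4. n2.lim = true  [g.acc == true]
5. n2.acc = -3  [len(f.acc) - 5]
6. n1.wid = 0  [B.acc * 2 + 6]
7. n1.idx = -1  [-1]
8. n1.acc = 26  [26]
9. n1.tag = true  [B.acc > -4]
10. n7.acc = false  [terminal]
11. n6.wid = 25  [25]
12. n6.idx = -4  [-4]
13. n6.acc = 17  [17]
14. n6.tag = false  [false]
15. n8.idx = 29  [S₁.idx * -2 + 27]
16. n8.acc = 25  [S₁.wid + 25]
17. n9.live = "un"  [terminal]
18. n11.live = "mk"  [terminal]
19. n12.wid = -3  [terminal]
20. n13.wid = 21  [terminal]
21. n10.wid = 11  [b₀.wid + 14]
22. n10.idx = 0  [len(e.live) - 2]
23. n10.acc = 29  [b₀.wid + 32]
24. n10.tag = false  [false]
25. n15.live = "yw"  [terminal]
26. n14.lim = true  [true]
27. n14.acc = 21  [21]
28. n8.wid = true  [B.lim or S.tag]
29. n0.wid = 3  [S₁.wid + 3]
30. n0.idx = 8  [S₂.acc - 9]
31. n0.acc = 21  [S₁.wid * -1 + 21]
32. n0.tag = false  [false]

3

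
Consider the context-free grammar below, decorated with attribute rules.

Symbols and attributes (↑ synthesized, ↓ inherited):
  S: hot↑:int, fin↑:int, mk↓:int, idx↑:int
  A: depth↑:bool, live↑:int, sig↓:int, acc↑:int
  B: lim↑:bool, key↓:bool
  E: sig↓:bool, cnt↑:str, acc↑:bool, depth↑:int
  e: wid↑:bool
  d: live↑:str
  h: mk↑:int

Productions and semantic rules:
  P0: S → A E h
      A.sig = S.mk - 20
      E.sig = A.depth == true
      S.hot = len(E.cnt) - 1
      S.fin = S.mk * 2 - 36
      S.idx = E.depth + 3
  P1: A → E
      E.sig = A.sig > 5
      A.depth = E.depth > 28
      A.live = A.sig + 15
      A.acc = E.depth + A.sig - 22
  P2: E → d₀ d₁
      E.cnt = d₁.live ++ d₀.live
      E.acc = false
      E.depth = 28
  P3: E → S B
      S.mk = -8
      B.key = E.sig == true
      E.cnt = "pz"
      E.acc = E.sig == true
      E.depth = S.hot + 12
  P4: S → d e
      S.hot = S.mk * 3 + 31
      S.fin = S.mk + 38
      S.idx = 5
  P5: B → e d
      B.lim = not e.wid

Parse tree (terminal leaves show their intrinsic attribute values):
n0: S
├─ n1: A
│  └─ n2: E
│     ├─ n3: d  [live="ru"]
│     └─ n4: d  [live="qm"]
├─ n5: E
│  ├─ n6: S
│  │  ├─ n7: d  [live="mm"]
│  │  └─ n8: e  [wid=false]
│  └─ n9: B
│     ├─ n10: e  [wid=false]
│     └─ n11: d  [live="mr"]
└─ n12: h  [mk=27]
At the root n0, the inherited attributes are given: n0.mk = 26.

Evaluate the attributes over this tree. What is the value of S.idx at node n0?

1. n0.mk = 26  [given at root]
2. n1.sig = 6  [S.mk - 20]
3. n2.sig = true  [A.sig > 5]
4. n3.live = "ru"  [terminal]
5. n4.live = "qm"  [terminal]
6. n2.cnt = "qmru"  [d₁.live ++ d₀.live]
7. n2.acc = false  [false]
8. n2.depth = 28  [28]
9. n1.depth = false  [E.depth > 28]
10. n1.live = 21  [A.sig + 15]
11. n1.acc = 12  [E.depth + A.sig - 22]
12. n5.sig = false  [A.depth == true]
13. n6.mk = -8  [-8]
14. n7.live = "mm"  [terminal]
15. n8.wid = false  [terminal]
16. n6.hot = 7  [S.mk * 3 + 31]
17. n6.fin = 30  [S.mk + 38]
18. n6.idx = 5  [5]
19. n9.key = false  [E.sig == true]
20. n10.wid = false  [terminal]
21. n11.live = "mr"  [terminal]
22. n9.lim = true  [not e.wid]
23. n5.cnt = "pz"  ["pz"]
24. n5.acc = false  [E.sig == true]
25. n5.depth = 19  [S.hot + 12]
26. n12.mk = 27  [terminal]
27. n0.hot = 1  [len(E.cnt) - 1]
28. n0.fin = 16  [S.mk * 2 - 36]
29. n0.idx = 22  [E.depth + 3]

22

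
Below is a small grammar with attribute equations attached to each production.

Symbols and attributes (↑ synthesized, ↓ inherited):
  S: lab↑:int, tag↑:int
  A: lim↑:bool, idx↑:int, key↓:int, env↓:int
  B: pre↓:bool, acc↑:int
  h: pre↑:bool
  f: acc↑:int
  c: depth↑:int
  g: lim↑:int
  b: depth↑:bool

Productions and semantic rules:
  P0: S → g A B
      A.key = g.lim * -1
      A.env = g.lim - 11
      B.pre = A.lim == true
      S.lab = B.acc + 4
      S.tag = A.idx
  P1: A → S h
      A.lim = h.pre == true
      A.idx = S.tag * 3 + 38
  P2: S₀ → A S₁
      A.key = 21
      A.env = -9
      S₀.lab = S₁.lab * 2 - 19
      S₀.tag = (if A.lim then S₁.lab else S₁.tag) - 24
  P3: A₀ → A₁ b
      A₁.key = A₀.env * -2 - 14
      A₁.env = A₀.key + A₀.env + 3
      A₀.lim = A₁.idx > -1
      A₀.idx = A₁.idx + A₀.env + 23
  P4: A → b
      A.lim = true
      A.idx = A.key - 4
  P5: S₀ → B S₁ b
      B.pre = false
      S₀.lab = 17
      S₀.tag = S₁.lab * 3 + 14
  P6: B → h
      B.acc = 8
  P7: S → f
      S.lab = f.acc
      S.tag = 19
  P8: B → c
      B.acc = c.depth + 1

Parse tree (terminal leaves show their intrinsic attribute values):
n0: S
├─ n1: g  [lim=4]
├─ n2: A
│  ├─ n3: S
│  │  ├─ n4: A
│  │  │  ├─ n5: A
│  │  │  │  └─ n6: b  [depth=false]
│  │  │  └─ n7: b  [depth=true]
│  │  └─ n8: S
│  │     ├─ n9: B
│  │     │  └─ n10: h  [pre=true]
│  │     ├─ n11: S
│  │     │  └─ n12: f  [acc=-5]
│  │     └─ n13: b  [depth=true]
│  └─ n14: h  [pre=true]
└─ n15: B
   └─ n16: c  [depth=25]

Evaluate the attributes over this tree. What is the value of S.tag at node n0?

17

1. n1.lim = 4  [terminal]
2. n2.key = -4  [g.lim * -1]
3. n2.env = -7  [g.lim - 11]
4. n4.key = 21  [21]
5. n4.env = -9  [-9]
6. n5.key = 4  [A₀.env * -2 - 14]
7. n5.env = 15  [A₀.key + A₀.env + 3]
8. n6.depth = false  [terminal]
9. n5.lim = true  [true]
10. n5.idx = 0  [A.key - 4]
11. n7.depth = true  [terminal]
12. n4.lim = true  [A₁.idx > -1]
13. n4.idx = 14  [A₁.idx + A₀.env + 23]
14. n9.pre = false  [false]
15. n10.pre = true  [terminal]
16. n9.acc = 8  [8]
17. n12.acc = -5  [terminal]
18. n11.lab = -5  [f.acc]
19. n11.tag = 19  [19]
20. n13.depth = true  [terminal]
21. n8.lab = 17  [17]
22. n8.tag = -1  [S₁.lab * 3 + 14]
23. n3.lab = 15  [S₁.lab * 2 - 19]
24. n3.tag = -7  [(if A.lim then S₁.lab else S₁.tag) - 24]
25. n14.pre = true  [terminal]
26. n2.lim = true  [h.pre == true]
27. n2.idx = 17  [S.tag * 3 + 38]
28. n15.pre = true  [A.lim == true]
29. n16.depth = 25  [terminal]
30. n15.acc = 26  [c.depth + 1]
31. n0.lab = 30  [B.acc + 4]
32. n0.tag = 17  [A.idx]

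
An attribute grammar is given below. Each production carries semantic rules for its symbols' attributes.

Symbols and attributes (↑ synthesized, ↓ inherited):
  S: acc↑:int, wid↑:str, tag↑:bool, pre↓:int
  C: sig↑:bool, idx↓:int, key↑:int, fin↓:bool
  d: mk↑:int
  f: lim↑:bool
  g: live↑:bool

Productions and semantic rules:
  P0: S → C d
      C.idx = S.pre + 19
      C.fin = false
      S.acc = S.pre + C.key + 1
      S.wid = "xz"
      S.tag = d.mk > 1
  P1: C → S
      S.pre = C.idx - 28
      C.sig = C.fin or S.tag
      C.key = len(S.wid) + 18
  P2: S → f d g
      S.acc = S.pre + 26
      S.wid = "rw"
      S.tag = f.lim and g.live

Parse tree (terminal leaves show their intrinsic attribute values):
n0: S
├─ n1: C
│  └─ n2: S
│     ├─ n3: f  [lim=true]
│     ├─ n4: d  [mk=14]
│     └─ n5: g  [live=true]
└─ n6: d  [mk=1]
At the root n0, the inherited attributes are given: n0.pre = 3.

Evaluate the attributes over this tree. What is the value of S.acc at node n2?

20

1. n0.pre = 3  [given at root]
2. n1.idx = 22  [S.pre + 19]
3. n1.fin = false  [false]
4. n2.pre = -6  [C.idx - 28]
5. n3.lim = true  [terminal]
6. n4.mk = 14  [terminal]
7. n5.live = true  [terminal]
8. n2.acc = 20  [S.pre + 26]
9. n2.wid = "rw"  ["rw"]
10. n2.tag = true  [f.lim and g.live]
11. n1.sig = true  [C.fin or S.tag]
12. n1.key = 20  [len(S.wid) + 18]
13. n6.mk = 1  [terminal]
14. n0.acc = 24  [S.pre + C.key + 1]
15. n0.wid = "xz"  ["xz"]
16. n0.tag = false  [d.mk > 1]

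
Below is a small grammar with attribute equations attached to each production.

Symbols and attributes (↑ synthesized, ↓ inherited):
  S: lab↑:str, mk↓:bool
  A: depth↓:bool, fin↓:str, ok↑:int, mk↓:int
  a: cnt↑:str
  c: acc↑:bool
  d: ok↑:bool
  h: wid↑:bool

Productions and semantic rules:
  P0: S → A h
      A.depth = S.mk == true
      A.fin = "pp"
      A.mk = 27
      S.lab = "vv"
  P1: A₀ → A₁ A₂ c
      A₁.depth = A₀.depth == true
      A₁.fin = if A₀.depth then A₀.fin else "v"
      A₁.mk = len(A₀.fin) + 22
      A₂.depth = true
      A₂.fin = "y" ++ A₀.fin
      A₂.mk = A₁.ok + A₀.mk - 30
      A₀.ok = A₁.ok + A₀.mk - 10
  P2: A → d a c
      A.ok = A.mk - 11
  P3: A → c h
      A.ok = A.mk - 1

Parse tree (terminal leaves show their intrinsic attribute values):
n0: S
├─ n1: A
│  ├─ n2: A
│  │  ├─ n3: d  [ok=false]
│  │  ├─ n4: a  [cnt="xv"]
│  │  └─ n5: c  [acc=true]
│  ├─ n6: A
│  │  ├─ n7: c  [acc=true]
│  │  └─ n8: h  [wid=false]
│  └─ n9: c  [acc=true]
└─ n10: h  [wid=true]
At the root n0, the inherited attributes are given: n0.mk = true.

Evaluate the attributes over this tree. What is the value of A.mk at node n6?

10

1. n0.mk = true  [given at root]
2. n1.depth = true  [S.mk == true]
3. n1.fin = "pp"  ["pp"]
4. n1.mk = 27  [27]
5. n2.depth = true  [A₀.depth == true]
6. n2.fin = "pp"  [if A₀.depth then A₀.fin else "v"]
7. n2.mk = 24  [len(A₀.fin) + 22]
8. n3.ok = false  [terminal]
9. n4.cnt = "xv"  [terminal]
10. n5.acc = true  [terminal]
11. n2.ok = 13  [A.mk - 11]
12. n6.depth = true  [true]
13. n6.fin = "ypp"  ["y" ++ A₀.fin]
14. n6.mk = 10  [A₁.ok + A₀.mk - 30]
15. n7.acc = true  [terminal]
16. n8.wid = false  [terminal]
17. n6.ok = 9  [A.mk - 1]
18. n9.acc = true  [terminal]
19. n1.ok = 30  [A₁.ok + A₀.mk - 10]
20. n10.wid = true  [terminal]
21. n0.lab = "vv"  ["vv"]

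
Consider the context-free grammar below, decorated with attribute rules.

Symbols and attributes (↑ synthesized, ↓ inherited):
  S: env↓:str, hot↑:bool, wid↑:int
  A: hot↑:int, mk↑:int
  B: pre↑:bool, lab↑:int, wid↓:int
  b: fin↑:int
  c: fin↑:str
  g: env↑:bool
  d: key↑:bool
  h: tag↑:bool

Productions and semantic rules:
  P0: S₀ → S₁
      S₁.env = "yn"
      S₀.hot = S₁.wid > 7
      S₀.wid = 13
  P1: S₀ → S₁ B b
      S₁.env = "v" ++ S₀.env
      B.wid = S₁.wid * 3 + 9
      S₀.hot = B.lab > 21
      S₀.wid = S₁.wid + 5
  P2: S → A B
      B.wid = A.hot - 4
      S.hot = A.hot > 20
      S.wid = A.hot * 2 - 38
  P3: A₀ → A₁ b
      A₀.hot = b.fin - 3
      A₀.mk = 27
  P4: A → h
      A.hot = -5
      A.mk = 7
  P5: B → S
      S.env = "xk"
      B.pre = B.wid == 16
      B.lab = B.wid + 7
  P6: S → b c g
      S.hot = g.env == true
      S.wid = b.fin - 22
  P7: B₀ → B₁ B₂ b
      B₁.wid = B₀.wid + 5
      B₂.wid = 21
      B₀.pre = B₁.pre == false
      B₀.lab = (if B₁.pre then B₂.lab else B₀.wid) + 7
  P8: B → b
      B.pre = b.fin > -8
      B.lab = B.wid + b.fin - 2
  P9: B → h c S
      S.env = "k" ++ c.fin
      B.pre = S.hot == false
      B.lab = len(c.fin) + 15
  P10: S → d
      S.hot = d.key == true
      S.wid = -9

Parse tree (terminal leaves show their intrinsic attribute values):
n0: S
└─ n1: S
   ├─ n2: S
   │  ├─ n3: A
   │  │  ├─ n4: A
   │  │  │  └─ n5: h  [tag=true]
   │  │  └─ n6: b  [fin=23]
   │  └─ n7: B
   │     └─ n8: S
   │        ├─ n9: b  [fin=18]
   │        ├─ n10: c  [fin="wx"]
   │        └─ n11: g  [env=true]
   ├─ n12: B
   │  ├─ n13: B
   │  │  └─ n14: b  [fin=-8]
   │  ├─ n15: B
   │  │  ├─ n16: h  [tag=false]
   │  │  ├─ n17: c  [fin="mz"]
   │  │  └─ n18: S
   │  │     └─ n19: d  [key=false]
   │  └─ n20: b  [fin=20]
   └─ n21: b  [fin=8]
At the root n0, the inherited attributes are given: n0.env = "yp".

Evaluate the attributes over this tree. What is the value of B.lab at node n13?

1. n0.env = "yp"  [given at root]
2. n1.env = "yn"  ["yn"]
3. n2.env = "vyn"  ["v" ++ S₀.env]
4. n5.tag = true  [terminal]
5. n4.hot = -5  [-5]
6. n4.mk = 7  [7]
7. n6.fin = 23  [terminal]
8. n3.hot = 20  [b.fin - 3]
9. n3.mk = 27  [27]
10. n7.wid = 16  [A.hot - 4]
11. n8.env = "xk"  ["xk"]
12. n9.fin = 18  [terminal]
13. n10.fin = "wx"  [terminal]
14. n11.env = true  [terminal]
15. n8.hot = true  [g.env == true]
16. n8.wid = -4  [b.fin - 22]
17. n7.pre = true  [B.wid == 16]
18. n7.lab = 23  [B.wid + 7]
19. n2.hot = false  [A.hot > 20]
20. n2.wid = 2  [A.hot * 2 - 38]
21. n12.wid = 15  [S₁.wid * 3 + 9]
22. n13.wid = 20  [B₀.wid + 5]
23. n14.fin = -8  [terminal]
24. n13.pre = false  [b.fin > -8]
25. n13.lab = 10  [B.wid + b.fin - 2]
26. n15.wid = 21  [21]
27. n16.tag = false  [terminal]
28. n17.fin = "mz"  [terminal]
29. n18.env = "kmz"  ["k" ++ c.fin]
30. n19.key = false  [terminal]
31. n18.hot = false  [d.key == true]
32. n18.wid = -9  [-9]
33. n15.pre = true  [S.hot == false]
34. n15.lab = 17  [len(c.fin) + 15]
35. n20.fin = 20  [terminal]
36. n12.pre = true  [B₁.pre == false]
37. n12.lab = 22  [(if B₁.pre then B₂.lab else B₀.wid) + 7]
38. n21.fin = 8  [terminal]
39. n1.hot = true  [B.lab > 21]
40. n1.wid = 7  [S₁.wid + 5]
41. n0.hot = false  [S₁.wid > 7]
42. n0.wid = 13  [13]

10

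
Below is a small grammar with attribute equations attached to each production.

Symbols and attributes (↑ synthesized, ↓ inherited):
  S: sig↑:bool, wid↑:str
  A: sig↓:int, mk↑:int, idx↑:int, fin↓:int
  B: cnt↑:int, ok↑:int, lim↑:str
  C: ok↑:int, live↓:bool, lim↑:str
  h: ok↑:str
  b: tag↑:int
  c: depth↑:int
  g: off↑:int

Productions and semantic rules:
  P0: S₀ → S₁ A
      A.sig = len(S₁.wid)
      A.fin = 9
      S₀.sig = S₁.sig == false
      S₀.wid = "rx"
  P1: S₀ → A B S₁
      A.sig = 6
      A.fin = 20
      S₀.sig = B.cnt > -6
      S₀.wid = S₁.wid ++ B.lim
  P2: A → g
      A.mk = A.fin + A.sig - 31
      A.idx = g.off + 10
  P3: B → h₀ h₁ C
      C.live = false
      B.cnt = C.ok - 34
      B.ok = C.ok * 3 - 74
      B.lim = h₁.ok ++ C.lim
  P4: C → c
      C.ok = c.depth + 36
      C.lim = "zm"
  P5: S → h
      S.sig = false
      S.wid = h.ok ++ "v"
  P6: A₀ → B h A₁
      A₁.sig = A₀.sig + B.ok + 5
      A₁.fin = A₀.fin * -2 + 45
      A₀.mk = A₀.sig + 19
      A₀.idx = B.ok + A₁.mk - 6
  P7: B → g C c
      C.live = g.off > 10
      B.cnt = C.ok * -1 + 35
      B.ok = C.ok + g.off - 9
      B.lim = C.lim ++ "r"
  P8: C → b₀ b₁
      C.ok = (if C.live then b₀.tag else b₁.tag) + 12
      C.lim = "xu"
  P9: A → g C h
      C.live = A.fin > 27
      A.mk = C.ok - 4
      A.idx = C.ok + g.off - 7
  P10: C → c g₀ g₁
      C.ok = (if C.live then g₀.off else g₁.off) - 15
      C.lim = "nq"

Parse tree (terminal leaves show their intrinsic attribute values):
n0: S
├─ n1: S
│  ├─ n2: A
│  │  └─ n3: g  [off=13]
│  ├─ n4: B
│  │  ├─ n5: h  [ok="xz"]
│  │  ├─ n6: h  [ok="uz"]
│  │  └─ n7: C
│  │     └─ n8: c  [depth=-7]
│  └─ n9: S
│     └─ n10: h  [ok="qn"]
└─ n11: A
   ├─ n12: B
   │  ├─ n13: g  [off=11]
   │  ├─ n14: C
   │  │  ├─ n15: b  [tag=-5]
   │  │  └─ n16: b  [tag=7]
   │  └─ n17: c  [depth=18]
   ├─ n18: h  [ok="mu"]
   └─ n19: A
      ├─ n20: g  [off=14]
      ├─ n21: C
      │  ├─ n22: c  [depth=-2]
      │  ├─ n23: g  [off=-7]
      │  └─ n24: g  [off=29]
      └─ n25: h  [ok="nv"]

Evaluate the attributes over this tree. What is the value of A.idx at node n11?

13

1. n2.sig = 6  [6]
2. n2.fin = 20  [20]
3. n3.off = 13  [terminal]
4. n2.mk = -5  [A.fin + A.sig - 31]
5. n2.idx = 23  [g.off + 10]
6. n5.ok = "xz"  [terminal]
7. n6.ok = "uz"  [terminal]
8. n7.live = false  [false]
9. n8.depth = -7  [terminal]
10. n7.ok = 29  [c.depth + 36]
11. n7.lim = "zm"  ["zm"]
12. n4.cnt = -5  [C.ok - 34]
13. n4.ok = 13  [C.ok * 3 - 74]
14. n4.lim = "uzzm"  [h₁.ok ++ C.lim]
15. n10.ok = "qn"  [terminal]
16. n9.sig = false  [false]
17. n9.wid = "qnv"  [h.ok ++ "v"]
18. n1.sig = true  [B.cnt > -6]
19. n1.wid = "qnvuzzm"  [S₁.wid ++ B.lim]
20. n11.sig = 7  [len(S₁.wid)]
21. n11.fin = 9  [9]
22. n13.off = 11  [terminal]
23. n14.live = true  [g.off > 10]
24. n15.tag = -5  [terminal]
25. n16.tag = 7  [terminal]
26. n14.ok = 7  [(if C.live then b₀.tag else b₁.tag) + 12]
27. n14.lim = "xu"  ["xu"]
28. n17.depth = 18  [terminal]
29. n12.cnt = 28  [C.ok * -1 + 35]
30. n12.ok = 9  [C.ok + g.off - 9]
31. n12.lim = "xur"  [C.lim ++ "r"]
32. n18.ok = "mu"  [terminal]
33. n19.sig = 21  [A₀.sig + B.ok + 5]
34. n19.fin = 27  [A₀.fin * -2 + 45]
35. n20.off = 14  [terminal]
36. n21.live = false  [A.fin > 27]
37. n22.depth = -2  [terminal]
38. n23.off = -7  [terminal]
39. n24.off = 29  [terminal]
40. n21.ok = 14  [(if C.live then g₀.off else g₁.off) - 15]
41. n21.lim = "nq"  ["nq"]
42. n25.ok = "nv"  [terminal]
43. n19.mk = 10  [C.ok - 4]
44. n19.idx = 21  [C.ok + g.off - 7]
45. n11.mk = 26  [A₀.sig + 19]
46. n11.idx = 13  [B.ok + A₁.mk - 6]
47. n0.sig = false  [S₁.sig == false]
48. n0.wid = "rx"  ["rx"]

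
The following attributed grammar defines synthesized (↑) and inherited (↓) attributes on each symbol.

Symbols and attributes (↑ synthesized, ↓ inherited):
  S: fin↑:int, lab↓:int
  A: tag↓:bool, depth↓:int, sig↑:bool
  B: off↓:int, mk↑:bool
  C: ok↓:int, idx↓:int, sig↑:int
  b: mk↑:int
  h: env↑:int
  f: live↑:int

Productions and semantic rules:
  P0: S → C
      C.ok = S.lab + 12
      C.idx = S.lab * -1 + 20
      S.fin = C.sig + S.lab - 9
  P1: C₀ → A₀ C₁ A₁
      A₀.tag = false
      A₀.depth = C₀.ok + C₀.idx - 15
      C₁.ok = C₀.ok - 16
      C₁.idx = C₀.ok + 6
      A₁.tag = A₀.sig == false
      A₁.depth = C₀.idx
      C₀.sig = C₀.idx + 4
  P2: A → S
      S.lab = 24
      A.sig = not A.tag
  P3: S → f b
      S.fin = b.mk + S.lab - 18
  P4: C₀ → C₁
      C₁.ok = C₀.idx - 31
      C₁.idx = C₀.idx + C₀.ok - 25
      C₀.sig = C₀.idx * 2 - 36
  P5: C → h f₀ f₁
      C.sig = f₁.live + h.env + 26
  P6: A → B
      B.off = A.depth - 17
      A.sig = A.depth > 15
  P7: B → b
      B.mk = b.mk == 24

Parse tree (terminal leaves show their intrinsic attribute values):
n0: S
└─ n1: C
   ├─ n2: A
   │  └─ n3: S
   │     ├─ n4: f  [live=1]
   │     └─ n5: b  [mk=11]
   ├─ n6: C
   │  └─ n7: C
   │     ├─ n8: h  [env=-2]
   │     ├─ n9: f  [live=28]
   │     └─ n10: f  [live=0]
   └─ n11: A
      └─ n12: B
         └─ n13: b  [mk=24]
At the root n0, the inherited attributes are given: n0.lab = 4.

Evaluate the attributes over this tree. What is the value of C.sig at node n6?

1. n0.lab = 4  [given at root]
2. n1.ok = 16  [S.lab + 12]
3. n1.idx = 16  [S.lab * -1 + 20]
4. n2.tag = false  [false]
5. n2.depth = 17  [C₀.ok + C₀.idx - 15]
6. n3.lab = 24  [24]
7. n4.live = 1  [terminal]
8. n5.mk = 11  [terminal]
9. n3.fin = 17  [b.mk + S.lab - 18]
10. n2.sig = true  [not A.tag]
11. n6.ok = 0  [C₀.ok - 16]
12. n6.idx = 22  [C₀.ok + 6]
13. n7.ok = -9  [C₀.idx - 31]
14. n7.idx = -3  [C₀.idx + C₀.ok - 25]
15. n8.env = -2  [terminal]
16. n9.live = 28  [terminal]
17. n10.live = 0  [terminal]
18. n7.sig = 24  [f₁.live + h.env + 26]
19. n6.sig = 8  [C₀.idx * 2 - 36]
20. n11.tag = false  [A₀.sig == false]
21. n11.depth = 16  [C₀.idx]
22. n12.off = -1  [A.depth - 17]
23. n13.mk = 24  [terminal]
24. n12.mk = true  [b.mk == 24]
25. n11.sig = true  [A.depth > 15]
26. n1.sig = 20  [C₀.idx + 4]
27. n0.fin = 15  [C.sig + S.lab - 9]

8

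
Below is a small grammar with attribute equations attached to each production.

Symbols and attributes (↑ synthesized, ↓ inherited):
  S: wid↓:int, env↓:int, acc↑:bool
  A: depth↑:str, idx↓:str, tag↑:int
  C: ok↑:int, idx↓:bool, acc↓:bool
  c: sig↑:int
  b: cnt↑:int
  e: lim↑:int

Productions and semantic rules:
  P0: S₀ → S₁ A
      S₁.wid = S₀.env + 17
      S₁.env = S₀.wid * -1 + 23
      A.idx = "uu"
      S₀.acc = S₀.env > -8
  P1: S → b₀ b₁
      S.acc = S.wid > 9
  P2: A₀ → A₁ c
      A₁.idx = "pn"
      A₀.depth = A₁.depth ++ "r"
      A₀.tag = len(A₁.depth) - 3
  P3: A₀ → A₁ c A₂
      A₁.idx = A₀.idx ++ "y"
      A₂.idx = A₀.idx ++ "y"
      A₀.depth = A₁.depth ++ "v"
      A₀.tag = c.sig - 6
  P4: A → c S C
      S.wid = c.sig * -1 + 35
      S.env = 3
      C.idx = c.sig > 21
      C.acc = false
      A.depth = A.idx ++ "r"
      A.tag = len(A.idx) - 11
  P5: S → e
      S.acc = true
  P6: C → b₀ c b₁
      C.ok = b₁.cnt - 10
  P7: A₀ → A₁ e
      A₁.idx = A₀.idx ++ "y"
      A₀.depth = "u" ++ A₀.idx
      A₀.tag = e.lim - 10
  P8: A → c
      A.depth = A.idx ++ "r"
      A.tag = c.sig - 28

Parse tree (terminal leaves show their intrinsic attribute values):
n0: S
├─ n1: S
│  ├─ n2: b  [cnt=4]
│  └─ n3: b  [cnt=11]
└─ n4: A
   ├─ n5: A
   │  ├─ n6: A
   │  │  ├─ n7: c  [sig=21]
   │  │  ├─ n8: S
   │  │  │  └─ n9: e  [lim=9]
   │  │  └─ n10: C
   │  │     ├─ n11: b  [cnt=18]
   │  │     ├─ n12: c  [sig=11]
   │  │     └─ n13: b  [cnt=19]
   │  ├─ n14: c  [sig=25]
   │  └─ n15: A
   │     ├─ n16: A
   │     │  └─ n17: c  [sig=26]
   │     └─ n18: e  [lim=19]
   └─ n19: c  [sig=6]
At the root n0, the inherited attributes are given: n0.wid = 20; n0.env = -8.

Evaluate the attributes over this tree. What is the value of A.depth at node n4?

1. n0.wid = 20  [given at root]
2. n0.env = -8  [given at root]
3. n1.wid = 9  [S₀.env + 17]
4. n1.env = 3  [S₀.wid * -1 + 23]
5. n2.cnt = 4  [terminal]
6. n3.cnt = 11  [terminal]
7. n1.acc = false  [S.wid > 9]
8. n4.idx = "uu"  ["uu"]
9. n5.idx = "pn"  ["pn"]
10. n6.idx = "pny"  [A₀.idx ++ "y"]
11. n7.sig = 21  [terminal]
12. n8.wid = 14  [c.sig * -1 + 35]
13. n8.env = 3  [3]
14. n9.lim = 9  [terminal]
15. n8.acc = true  [true]
16. n10.idx = false  [c.sig > 21]
17. n10.acc = false  [false]
18. n11.cnt = 18  [terminal]
19. n12.sig = 11  [terminal]
20. n13.cnt = 19  [terminal]
21. n10.ok = 9  [b₁.cnt - 10]
22. n6.depth = "pnyr"  [A.idx ++ "r"]
23. n6.tag = -8  [len(A.idx) - 11]
24. n14.sig = 25  [terminal]
25. n15.idx = "pny"  [A₀.idx ++ "y"]
26. n16.idx = "pnyy"  [A₀.idx ++ "y"]
27. n17.sig = 26  [terminal]
28. n16.depth = "pnyyr"  [A.idx ++ "r"]
29. n16.tag = -2  [c.sig - 28]
30. n18.lim = 19  [terminal]
31. n15.depth = "upny"  ["u" ++ A₀.idx]
32. n15.tag = 9  [e.lim - 10]
33. n5.depth = "pnyrv"  [A₁.depth ++ "v"]
34. n5.tag = 19  [c.sig - 6]
35. n19.sig = 6  [terminal]
36. n4.depth = "pnyrvr"  [A₁.depth ++ "r"]
37. n4.tag = 2  [len(A₁.depth) - 3]
38. n0.acc = false  [S₀.env > -8]

"pnyrvr"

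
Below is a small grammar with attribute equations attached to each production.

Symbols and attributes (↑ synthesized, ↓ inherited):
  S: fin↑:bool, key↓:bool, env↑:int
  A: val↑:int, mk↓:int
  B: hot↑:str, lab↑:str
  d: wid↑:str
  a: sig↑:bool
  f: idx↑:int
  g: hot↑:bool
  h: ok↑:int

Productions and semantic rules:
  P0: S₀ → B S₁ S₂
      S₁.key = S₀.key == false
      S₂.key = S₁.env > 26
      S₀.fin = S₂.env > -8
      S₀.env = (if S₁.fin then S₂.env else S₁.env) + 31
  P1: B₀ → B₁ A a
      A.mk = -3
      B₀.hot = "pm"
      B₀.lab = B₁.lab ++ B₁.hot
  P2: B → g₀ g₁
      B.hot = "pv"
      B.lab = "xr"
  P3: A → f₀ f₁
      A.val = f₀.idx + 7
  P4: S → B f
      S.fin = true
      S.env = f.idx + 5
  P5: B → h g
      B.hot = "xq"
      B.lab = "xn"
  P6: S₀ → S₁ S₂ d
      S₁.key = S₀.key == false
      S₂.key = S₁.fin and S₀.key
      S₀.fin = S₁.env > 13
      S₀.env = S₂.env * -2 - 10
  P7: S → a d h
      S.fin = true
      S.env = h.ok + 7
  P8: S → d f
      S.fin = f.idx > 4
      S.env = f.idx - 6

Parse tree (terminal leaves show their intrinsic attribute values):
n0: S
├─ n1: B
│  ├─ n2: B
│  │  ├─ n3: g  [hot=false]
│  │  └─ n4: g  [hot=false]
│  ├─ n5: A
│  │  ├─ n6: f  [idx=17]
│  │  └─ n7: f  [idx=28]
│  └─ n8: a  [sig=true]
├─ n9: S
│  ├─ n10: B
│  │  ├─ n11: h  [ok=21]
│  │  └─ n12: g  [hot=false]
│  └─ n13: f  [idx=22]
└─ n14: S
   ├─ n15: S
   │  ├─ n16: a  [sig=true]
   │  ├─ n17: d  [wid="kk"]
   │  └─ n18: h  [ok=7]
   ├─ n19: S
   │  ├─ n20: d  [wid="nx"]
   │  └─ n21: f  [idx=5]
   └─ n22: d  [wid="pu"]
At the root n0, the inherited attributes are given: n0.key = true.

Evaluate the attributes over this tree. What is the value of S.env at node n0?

1. n0.key = true  [given at root]
2. n3.hot = false  [terminal]
3. n4.hot = false  [terminal]
4. n2.hot = "pv"  ["pv"]
5. n2.lab = "xr"  ["xr"]
6. n5.mk = -3  [-3]
7. n6.idx = 17  [terminal]
8. n7.idx = 28  [terminal]
9. n5.val = 24  [f₀.idx + 7]
10. n8.sig = true  [terminal]
11. n1.hot = "pm"  ["pm"]
12. n1.lab = "xrpv"  [B₁.lab ++ B₁.hot]
13. n9.key = false  [S₀.key == false]
14. n11.ok = 21  [terminal]
15. n12.hot = false  [terminal]
16. n10.hot = "xq"  ["xq"]
17. n10.lab = "xn"  ["xn"]
18. n13.idx = 22  [terminal]
19. n9.fin = true  [true]
20. n9.env = 27  [f.idx + 5]
21. n14.key = true  [S₁.env > 26]
22. n15.key = false  [S₀.key == false]
23. n16.sig = true  [terminal]
24. n17.wid = "kk"  [terminal]
25. n18.ok = 7  [terminal]
26. n15.fin = true  [true]
27. n15.env = 14  [h.ok + 7]
28. n19.key = true  [S₁.fin and S₀.key]
29. n20.wid = "nx"  [terminal]
30. n21.idx = 5  [terminal]
31. n19.fin = true  [f.idx > 4]
32. n19.env = -1  [f.idx - 6]
33. n22.wid = "pu"  [terminal]
34. n14.fin = true  [S₁.env > 13]
35. n14.env = -8  [S₂.env * -2 - 10]
36. n0.fin = false  [S₂.env > -8]
37. n0.env = 23  [(if S₁.fin then S₂.env else S₁.env) + 31]

23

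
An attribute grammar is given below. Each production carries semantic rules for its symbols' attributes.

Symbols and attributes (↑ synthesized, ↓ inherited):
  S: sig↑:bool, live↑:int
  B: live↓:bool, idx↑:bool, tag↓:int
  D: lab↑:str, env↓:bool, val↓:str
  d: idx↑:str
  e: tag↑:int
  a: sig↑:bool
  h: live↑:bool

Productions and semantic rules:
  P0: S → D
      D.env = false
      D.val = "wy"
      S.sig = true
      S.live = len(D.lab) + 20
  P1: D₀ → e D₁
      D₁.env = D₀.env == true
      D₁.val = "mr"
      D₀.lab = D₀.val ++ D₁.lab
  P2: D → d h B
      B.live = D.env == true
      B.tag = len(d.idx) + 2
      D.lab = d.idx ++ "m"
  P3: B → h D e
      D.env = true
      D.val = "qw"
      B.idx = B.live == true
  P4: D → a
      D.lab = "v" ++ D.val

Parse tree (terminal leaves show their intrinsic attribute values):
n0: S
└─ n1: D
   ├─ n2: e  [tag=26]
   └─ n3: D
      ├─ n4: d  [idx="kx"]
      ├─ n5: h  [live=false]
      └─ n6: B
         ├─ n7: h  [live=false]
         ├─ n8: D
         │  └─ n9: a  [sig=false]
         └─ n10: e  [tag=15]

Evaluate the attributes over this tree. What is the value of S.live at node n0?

25

1. n1.env = false  [false]
2. n1.val = "wy"  ["wy"]
3. n2.tag = 26  [terminal]
4. n3.env = false  [D₀.env == true]
5. n3.val = "mr"  ["mr"]
6. n4.idx = "kx"  [terminal]
7. n5.live = false  [terminal]
8. n6.live = false  [D.env == true]
9. n6.tag = 4  [len(d.idx) + 2]
10. n7.live = false  [terminal]
11. n8.env = true  [true]
12. n8.val = "qw"  ["qw"]
13. n9.sig = false  [terminal]
14. n8.lab = "vqw"  ["v" ++ D.val]
15. n10.tag = 15  [terminal]
16. n6.idx = false  [B.live == true]
17. n3.lab = "kxm"  [d.idx ++ "m"]
18. n1.lab = "wykxm"  [D₀.val ++ D₁.lab]
19. n0.sig = true  [true]
20. n0.live = 25  [len(D.lab) + 20]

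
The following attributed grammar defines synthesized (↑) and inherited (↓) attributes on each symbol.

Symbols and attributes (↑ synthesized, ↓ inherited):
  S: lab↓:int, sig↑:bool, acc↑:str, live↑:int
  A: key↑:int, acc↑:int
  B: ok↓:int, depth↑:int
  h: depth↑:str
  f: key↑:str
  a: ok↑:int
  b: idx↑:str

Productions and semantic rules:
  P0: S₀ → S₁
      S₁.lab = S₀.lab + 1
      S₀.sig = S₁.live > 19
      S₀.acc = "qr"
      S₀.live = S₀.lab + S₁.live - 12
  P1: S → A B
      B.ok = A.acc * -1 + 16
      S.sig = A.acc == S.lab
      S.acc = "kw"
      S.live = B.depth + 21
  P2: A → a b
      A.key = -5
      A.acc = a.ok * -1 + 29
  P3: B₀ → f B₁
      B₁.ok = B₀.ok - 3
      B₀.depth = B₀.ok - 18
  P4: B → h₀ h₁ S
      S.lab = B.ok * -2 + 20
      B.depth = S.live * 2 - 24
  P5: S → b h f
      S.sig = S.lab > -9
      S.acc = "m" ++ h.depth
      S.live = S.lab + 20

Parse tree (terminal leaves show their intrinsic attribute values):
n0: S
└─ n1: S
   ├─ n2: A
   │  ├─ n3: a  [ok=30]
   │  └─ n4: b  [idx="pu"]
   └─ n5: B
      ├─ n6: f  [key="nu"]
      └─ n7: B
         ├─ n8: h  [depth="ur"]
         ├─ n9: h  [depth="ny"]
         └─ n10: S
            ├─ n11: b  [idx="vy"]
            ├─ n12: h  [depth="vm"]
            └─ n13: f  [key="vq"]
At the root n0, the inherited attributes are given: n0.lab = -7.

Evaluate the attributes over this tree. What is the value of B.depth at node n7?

0

1. n0.lab = -7  [given at root]
2. n1.lab = -6  [S₀.lab + 1]
3. n3.ok = 30  [terminal]
4. n4.idx = "pu"  [terminal]
5. n2.key = -5  [-5]
6. n2.acc = -1  [a.ok * -1 + 29]
7. n5.ok = 17  [A.acc * -1 + 16]
8. n6.key = "nu"  [terminal]
9. n7.ok = 14  [B₀.ok - 3]
10. n8.depth = "ur"  [terminal]
11. n9.depth = "ny"  [terminal]
12. n10.lab = -8  [B.ok * -2 + 20]
13. n11.idx = "vy"  [terminal]
14. n12.depth = "vm"  [terminal]
15. n13.key = "vq"  [terminal]
16. n10.sig = true  [S.lab > -9]
17. n10.acc = "mvm"  ["m" ++ h.depth]
18. n10.live = 12  [S.lab + 20]
19. n7.depth = 0  [S.live * 2 - 24]
20. n5.depth = -1  [B₀.ok - 18]
21. n1.sig = false  [A.acc == S.lab]
22. n1.acc = "kw"  ["kw"]
23. n1.live = 20  [B.depth + 21]
24. n0.sig = true  [S₁.live > 19]
25. n0.acc = "qr"  ["qr"]
26. n0.live = 1  [S₀.lab + S₁.live - 12]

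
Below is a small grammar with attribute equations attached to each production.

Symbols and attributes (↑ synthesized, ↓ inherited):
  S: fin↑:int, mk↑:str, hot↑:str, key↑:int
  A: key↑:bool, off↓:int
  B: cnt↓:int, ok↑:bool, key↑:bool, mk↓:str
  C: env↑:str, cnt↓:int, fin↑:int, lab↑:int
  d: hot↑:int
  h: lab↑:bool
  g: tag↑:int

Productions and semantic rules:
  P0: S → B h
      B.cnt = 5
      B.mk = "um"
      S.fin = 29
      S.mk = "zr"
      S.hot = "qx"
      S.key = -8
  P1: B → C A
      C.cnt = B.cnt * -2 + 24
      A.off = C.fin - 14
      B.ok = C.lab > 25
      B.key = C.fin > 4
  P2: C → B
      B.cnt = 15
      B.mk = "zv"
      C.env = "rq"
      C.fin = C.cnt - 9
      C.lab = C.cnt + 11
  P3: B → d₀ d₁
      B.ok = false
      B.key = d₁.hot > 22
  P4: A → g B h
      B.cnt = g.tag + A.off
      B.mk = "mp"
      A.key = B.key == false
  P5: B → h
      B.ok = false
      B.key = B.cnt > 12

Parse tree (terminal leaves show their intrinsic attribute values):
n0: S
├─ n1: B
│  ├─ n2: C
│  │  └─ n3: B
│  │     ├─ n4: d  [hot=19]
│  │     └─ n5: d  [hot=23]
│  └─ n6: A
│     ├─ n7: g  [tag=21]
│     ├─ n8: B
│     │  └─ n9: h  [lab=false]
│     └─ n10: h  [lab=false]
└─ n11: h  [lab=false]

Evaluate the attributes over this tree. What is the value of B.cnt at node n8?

12

1. n1.cnt = 5  [5]
2. n1.mk = "um"  ["um"]
3. n2.cnt = 14  [B.cnt * -2 + 24]
4. n3.cnt = 15  [15]
5. n3.mk = "zv"  ["zv"]
6. n4.hot = 19  [terminal]
7. n5.hot = 23  [terminal]
8. n3.ok = false  [false]
9. n3.key = true  [d₁.hot > 22]
10. n2.env = "rq"  ["rq"]
11. n2.fin = 5  [C.cnt - 9]
12. n2.lab = 25  [C.cnt + 11]
13. n6.off = -9  [C.fin - 14]
14. n7.tag = 21  [terminal]
15. n8.cnt = 12  [g.tag + A.off]
16. n8.mk = "mp"  ["mp"]
17. n9.lab = false  [terminal]
18. n8.ok = false  [false]
19. n8.key = false  [B.cnt > 12]
20. n10.lab = false  [terminal]
21. n6.key = true  [B.key == false]
22. n1.ok = false  [C.lab > 25]
23. n1.key = true  [C.fin > 4]
24. n11.lab = false  [terminal]
25. n0.fin = 29  [29]
26. n0.mk = "zr"  ["zr"]
27. n0.hot = "qx"  ["qx"]
28. n0.key = -8  [-8]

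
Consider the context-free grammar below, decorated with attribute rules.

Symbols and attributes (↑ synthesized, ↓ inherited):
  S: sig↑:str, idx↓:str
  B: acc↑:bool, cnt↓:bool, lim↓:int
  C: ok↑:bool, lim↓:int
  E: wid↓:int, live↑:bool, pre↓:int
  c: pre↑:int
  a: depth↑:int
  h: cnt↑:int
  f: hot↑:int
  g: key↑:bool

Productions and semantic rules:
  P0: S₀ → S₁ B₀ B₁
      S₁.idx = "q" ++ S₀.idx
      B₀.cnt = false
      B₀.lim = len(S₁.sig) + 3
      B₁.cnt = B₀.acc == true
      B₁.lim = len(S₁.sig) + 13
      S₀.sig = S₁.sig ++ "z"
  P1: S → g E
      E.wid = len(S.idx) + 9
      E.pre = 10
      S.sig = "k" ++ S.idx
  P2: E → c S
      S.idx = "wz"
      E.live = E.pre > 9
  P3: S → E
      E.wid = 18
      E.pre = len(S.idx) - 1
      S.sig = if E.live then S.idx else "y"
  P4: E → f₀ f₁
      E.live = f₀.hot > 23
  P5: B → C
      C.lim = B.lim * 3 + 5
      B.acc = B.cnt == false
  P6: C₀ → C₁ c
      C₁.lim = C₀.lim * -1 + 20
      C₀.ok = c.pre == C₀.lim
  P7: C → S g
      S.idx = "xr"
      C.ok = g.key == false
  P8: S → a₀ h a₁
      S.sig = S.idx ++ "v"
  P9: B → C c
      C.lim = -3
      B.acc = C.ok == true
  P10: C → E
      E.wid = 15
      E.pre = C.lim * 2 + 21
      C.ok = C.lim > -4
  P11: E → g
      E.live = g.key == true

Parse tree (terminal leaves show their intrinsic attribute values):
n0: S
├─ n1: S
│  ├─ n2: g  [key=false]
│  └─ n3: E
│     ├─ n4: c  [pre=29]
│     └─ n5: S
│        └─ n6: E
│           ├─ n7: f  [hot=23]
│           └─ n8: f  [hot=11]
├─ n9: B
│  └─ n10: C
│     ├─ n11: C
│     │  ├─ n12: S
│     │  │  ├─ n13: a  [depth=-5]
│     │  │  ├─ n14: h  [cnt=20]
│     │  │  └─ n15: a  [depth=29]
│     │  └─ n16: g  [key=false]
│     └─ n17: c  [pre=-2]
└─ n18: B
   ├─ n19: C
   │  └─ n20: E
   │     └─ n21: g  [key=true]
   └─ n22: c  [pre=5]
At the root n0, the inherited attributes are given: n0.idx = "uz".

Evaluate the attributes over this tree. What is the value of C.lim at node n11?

1. n0.idx = "uz"  [given at root]
2. n1.idx = "quz"  ["q" ++ S₀.idx]
3. n2.key = false  [terminal]
4. n3.wid = 12  [len(S.idx) + 9]
5. n3.pre = 10  [10]
6. n4.pre = 29  [terminal]
7. n5.idx = "wz"  ["wz"]
8. n6.wid = 18  [18]
9. n6.pre = 1  [len(S.idx) - 1]
10. n7.hot = 23  [terminal]
11. n8.hot = 11  [terminal]
12. n6.live = false  [f₀.hot > 23]
13. n5.sig = "y"  [if E.live then S.idx else "y"]
14. n3.live = true  [E.pre > 9]
15. n1.sig = "kquz"  ["k" ++ S.idx]
16. n9.cnt = false  [false]
17. n9.lim = 7  [len(S₁.sig) + 3]
18. n10.lim = 26  [B.lim * 3 + 5]
19. n11.lim = -6  [C₀.lim * -1 + 20]
20. n12.idx = "xr"  ["xr"]
21. n13.depth = -5  [terminal]
22. n14.cnt = 20  [terminal]
23. n15.depth = 29  [terminal]
24. n12.sig = "xrv"  [S.idx ++ "v"]
25. n16.key = false  [terminal]
26. n11.ok = true  [g.key == false]
27. n17.pre = -2  [terminal]
28. n10.ok = false  [c.pre == C₀.lim]
29. n9.acc = true  [B.cnt == false]
30. n18.cnt = true  [B₀.acc == true]
31. n18.lim = 17  [len(S₁.sig) + 13]
32. n19.lim = -3  [-3]
33. n20.wid = 15  [15]
34. n20.pre = 15  [C.lim * 2 + 21]
35. n21.key = true  [terminal]
36. n20.live = true  [g.key == true]
37. n19.ok = true  [C.lim > -4]
38. n22.pre = 5  [terminal]
39. n18.acc = true  [C.ok == true]
40. n0.sig = "kquzz"  [S₁.sig ++ "z"]

-6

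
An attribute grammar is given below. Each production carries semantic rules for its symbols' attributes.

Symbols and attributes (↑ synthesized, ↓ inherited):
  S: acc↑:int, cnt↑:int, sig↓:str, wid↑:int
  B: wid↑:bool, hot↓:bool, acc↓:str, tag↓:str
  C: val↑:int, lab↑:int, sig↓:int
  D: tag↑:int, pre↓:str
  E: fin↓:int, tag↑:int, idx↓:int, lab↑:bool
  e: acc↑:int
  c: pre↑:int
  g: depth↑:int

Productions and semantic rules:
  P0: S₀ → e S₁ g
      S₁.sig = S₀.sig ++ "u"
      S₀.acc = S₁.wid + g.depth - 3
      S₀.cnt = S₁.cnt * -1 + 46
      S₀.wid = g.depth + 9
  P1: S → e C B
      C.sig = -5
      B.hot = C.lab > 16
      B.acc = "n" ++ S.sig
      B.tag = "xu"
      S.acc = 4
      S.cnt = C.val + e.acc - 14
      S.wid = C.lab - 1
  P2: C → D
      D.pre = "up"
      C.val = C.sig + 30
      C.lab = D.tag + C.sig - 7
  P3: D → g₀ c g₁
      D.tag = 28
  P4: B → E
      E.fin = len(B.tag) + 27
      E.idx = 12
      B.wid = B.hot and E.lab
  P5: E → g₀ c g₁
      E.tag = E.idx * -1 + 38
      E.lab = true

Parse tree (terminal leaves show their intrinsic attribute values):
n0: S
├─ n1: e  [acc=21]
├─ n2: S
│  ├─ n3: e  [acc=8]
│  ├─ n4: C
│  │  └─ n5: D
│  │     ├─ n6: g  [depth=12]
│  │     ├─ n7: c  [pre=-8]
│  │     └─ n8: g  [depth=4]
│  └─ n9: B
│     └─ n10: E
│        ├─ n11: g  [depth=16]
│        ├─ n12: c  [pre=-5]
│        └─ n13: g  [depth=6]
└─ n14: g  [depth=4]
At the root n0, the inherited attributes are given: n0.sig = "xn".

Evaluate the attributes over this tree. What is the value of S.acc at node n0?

16

1. n0.sig = "xn"  [given at root]
2. n1.acc = 21  [terminal]
3. n2.sig = "xnu"  [S₀.sig ++ "u"]
4. n3.acc = 8  [terminal]
5. n4.sig = -5  [-5]
6. n5.pre = "up"  ["up"]
7. n6.depth = 12  [terminal]
8. n7.pre = -8  [terminal]
9. n8.depth = 4  [terminal]
10. n5.tag = 28  [28]
11. n4.val = 25  [C.sig + 30]
12. n4.lab = 16  [D.tag + C.sig - 7]
13. n9.hot = false  [C.lab > 16]
14. n9.acc = "nxnu"  ["n" ++ S.sig]
15. n9.tag = "xu"  ["xu"]
16. n10.fin = 29  [len(B.tag) + 27]
17. n10.idx = 12  [12]
18. n11.depth = 16  [terminal]
19. n12.pre = -5  [terminal]
20. n13.depth = 6  [terminal]
21. n10.tag = 26  [E.idx * -1 + 38]
22. n10.lab = true  [true]
23. n9.wid = false  [B.hot and E.lab]
24. n2.acc = 4  [4]
25. n2.cnt = 19  [C.val + e.acc - 14]
26. n2.wid = 15  [C.lab - 1]
27. n14.depth = 4  [terminal]
28. n0.acc = 16  [S₁.wid + g.depth - 3]
29. n0.cnt = 27  [S₁.cnt * -1 + 46]
30. n0.wid = 13  [g.depth + 9]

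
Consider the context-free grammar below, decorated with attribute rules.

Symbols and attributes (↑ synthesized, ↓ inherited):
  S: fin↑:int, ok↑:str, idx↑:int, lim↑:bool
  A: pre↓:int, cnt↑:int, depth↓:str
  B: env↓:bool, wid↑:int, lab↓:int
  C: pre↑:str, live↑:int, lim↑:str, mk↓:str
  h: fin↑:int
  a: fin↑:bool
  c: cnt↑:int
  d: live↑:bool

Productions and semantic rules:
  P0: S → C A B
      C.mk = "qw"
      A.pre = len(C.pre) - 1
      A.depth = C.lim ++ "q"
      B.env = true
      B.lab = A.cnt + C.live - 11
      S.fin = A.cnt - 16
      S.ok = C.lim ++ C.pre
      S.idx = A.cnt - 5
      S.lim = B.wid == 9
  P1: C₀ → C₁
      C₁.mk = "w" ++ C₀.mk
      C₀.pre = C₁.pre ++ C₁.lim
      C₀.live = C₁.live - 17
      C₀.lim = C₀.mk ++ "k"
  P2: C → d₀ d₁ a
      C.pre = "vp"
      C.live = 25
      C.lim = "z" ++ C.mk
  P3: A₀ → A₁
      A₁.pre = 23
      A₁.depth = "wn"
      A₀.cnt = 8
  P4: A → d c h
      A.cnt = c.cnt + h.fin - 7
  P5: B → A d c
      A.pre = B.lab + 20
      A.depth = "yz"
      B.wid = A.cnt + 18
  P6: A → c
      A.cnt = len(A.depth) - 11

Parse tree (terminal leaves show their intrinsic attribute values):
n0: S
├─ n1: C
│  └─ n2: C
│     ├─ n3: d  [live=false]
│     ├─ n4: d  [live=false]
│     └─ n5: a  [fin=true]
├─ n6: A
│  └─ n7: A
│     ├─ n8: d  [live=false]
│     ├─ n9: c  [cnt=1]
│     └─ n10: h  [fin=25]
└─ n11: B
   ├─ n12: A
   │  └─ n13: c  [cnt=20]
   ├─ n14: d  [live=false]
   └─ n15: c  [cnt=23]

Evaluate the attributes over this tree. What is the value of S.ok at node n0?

1. n1.mk = "qw"  ["qw"]
2. n2.mk = "wqw"  ["w" ++ C₀.mk]
3. n3.live = false  [terminal]
4. n4.live = false  [terminal]
5. n5.fin = true  [terminal]
6. n2.pre = "vp"  ["vp"]
7. n2.live = 25  [25]
8. n2.lim = "zwqw"  ["z" ++ C.mk]
9. n1.pre = "vpzwqw"  [C₁.pre ++ C₁.lim]
10. n1.live = 8  [C₁.live - 17]
11. n1.lim = "qwk"  [C₀.mk ++ "k"]
12. n6.pre = 5  [len(C.pre) - 1]
13. n6.depth = "qwkq"  [C.lim ++ "q"]
14. n7.pre = 23  [23]
15. n7.depth = "wn"  ["wn"]
16. n8.live = false  [terminal]
17. n9.cnt = 1  [terminal]
18. n10.fin = 25  [terminal]
19. n7.cnt = 19  [c.cnt + h.fin - 7]
20. n6.cnt = 8  [8]
21. n11.env = true  [true]
22. n11.lab = 5  [A.cnt + C.live - 11]
23. n12.pre = 25  [B.lab + 20]
24. n12.depth = "yz"  ["yz"]
25. n13.cnt = 20  [terminal]
26. n12.cnt = -9  [len(A.depth) - 11]
27. n14.live = false  [terminal]
28. n15.cnt = 23  [terminal]
29. n11.wid = 9  [A.cnt + 18]
30. n0.fin = -8  [A.cnt - 16]
31. n0.ok = "qwkvpzwqw"  [C.lim ++ C.pre]
32. n0.idx = 3  [A.cnt - 5]
33. n0.lim = true  [B.wid == 9]

"qwkvpzwqw"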